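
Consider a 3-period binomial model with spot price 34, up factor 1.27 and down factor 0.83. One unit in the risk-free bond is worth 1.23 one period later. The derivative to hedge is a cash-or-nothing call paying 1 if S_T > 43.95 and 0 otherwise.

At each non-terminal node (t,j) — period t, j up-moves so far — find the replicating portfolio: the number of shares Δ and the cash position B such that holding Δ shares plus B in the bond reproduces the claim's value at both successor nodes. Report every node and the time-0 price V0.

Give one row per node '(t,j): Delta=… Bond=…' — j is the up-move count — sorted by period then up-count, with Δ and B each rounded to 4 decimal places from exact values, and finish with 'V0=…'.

(0,0): Delta=0.0073 Bond=0.2766
(1,0): Delta=0.0595 Bond=-1.1335
(1,1): Delta=0.0039 Bond=0.4875
(2,0): Delta=0.0000 Bond=0.0000
(2,1): Delta=0.0634 Bond=-1.5336
(2,2): Delta=0.0000 Bond=0.8130
V0=0.5249

Since d<R<u, set p* = (R−d)/(u−d) = 0.9091; price each node as the discounted p*-expectation of its children.
Terminal payoffs: V(3,0)=0.0000, V(3,1)=0.0000, V(3,2)=1.0000, V(3,3)=1.0000
  t=2,j=0: stock 23.4226 → up 29.7467 (V=0.0000), down 19.4408 (V=0.0000). Price 0.0000; hedge Δ=0.0000, bond B=0.0000.
  t=2,j=1: stock 35.8394 → up 45.5160 (V=1.0000), down 29.7467 (V=0.0000). Price 0.7391; hedge Δ=0.0634, bond B=-1.5336.
  t=2,j=2: stock 54.8386 → up 69.6450 (V=1.0000), down 45.5160 (V=1.0000). Price 0.8130; hedge Δ=0.0000, bond B=0.8130.
  t=1,j=0: stock 28.2200 → up 35.8394 (V=0.7391), down 23.4226 (V=0.0000). Price 0.5463; hedge Δ=0.0595, bond B=-1.1335.
  t=1,j=1: stock 43.1800 → up 54.8386 (V=0.8130), down 35.8394 (V=0.7391). Price 0.6555; hedge Δ=0.0039, bond B=0.4875.
  t=0,j=0: stock 34.0000 → up 43.1800 (V=0.6555), down 28.2200 (V=0.5463). Price 0.5249; hedge Δ=0.0073, bond B=0.2766.
Root portfolio cost Δ·34+B reproduces V0=0.5249.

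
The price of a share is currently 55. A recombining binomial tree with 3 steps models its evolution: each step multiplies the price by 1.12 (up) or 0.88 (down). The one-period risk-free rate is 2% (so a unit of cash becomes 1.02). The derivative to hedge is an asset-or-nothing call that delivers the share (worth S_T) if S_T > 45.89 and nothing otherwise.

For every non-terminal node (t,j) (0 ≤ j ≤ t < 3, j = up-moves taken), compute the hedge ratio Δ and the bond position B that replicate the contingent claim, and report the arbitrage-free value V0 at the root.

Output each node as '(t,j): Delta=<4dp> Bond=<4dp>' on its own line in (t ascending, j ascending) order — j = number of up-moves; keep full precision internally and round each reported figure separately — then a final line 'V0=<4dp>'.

(0,0): Delta=1.4738 Bond=-28.6150
(1,0): Delta=2.3181 Bond=-70.0496
(1,1): Delta=1.0000 Bond=0.0000
(2,0): Delta=4.6667 Bond=-171.4815
(2,1): Delta=1.0000 Bond=0.0000
(2,2): Delta=1.0000 Bond=0.0000
V0=52.4451

The replicating-portfolio and risk-neutral prices coincide; use p* = (1.02−0.88)/(1.12−0.88) = 0.5833 for the latter.
Terminal payoffs: V(3,0)=0.0000, V(3,1)=47.7030, V(3,2)=60.7130, V(3,3)=77.2710
(2,0): S=42.5920. Δ = (V_up−V_dn)/(S_up−S_dn) = (47.7030−0.0000)/(47.7030−37.4810) = 4.6667. V = [p*·47.7030 + (1−p*)·0.0000]/1.02 = 27.2812. B = V − Δ·S = -171.4815.
(2,1): S=54.2080. Δ = (V_up−V_dn)/(S_up−S_dn) = (60.7130−47.7030)/(60.7130−47.7030) = 1.0000. V = [p*·60.7130 + (1−p*)·47.7030]/1.02 = 54.2080. B = V − Δ·S = 0.0000.
(2,2): S=68.9920. Δ = (V_up−V_dn)/(S_up−S_dn) = (77.2710−60.7130)/(77.2710−60.7130) = 1.0000. V = [p*·77.2710 + (1−p*)·60.7130]/1.02 = 68.9920. B = V − Δ·S = 0.0000.
(1,0): S=48.4000. Δ = (V_up−V_dn)/(S_up−S_dn) = (54.2080−27.2812)/(54.2080−42.5920) = 2.3181. V = [p*·54.2080 + (1−p*)·27.2812]/1.02 = 42.1456. B = V − Δ·S = -70.0496.
(1,1): S=61.6000. Δ = (V_up−V_dn)/(S_up−S_dn) = (68.9920−54.2080)/(68.9920−54.2080) = 1.0000. V = [p*·68.9920 + (1−p*)·54.2080]/1.02 = 61.6000. B = V − Δ·S = 0.0000.
(0,0): S=55.0000. Δ = (V_up−V_dn)/(S_up−S_dn) = (61.6000−42.1456)/(61.6000−48.4000) = 1.4738. V = [p*·61.6000 + (1−p*)·42.1456]/1.02 = 52.4451. B = V − Δ·S = -28.6150.
The time-0 hedge costs 52.4451, which is the no-arbitrage price.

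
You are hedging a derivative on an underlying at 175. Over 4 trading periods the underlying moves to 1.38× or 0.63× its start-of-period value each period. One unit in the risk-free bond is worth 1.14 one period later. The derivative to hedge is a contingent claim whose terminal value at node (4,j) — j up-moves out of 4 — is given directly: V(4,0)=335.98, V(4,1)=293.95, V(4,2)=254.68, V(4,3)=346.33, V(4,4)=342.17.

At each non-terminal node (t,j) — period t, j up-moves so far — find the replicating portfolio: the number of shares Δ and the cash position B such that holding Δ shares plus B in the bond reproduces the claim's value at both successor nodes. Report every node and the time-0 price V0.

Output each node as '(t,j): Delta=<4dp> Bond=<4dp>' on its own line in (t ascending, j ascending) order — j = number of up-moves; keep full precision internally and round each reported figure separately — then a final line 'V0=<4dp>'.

(0,0): Delta=0.1532 Bond=159.4692
(1,0): Delta=0.1953 Bond=177.1586
(1,1): Delta=0.1442 Bond=183.9767
(2,0): Delta=-0.6761 Bond=262.4871
(2,1): Delta=0.3825 Bond=173.4778
(2,2): Delta=0.0930 Bond=226.7949
(3,0): Delta=-1.2807 Bond=325.6888
(3,1): Delta=-0.5463 Bond=286.7867
(3,2): Delta=0.5820 Bond=155.8719
(3,3): Delta=-0.0121 Bond=306.8635
V0=186.2837

Since d<R<u, set p* = (R−d)/(u−d) = 0.6800; price each node as the discounted p*-expectation of its children.
Terminal payoffs: V(4,0)=335.9800, V(4,1)=293.9500, V(4,2)=254.6800, V(4,3)=346.3300, V(4,4)=342.1700
(3,0): S=43.7582. Δ = (V_up−V_dn)/(S_up−S_dn) = (293.9500−335.9800)/(60.3864−27.5677) = -1.2807. V = [p*·293.9500 + (1−p*)·335.9800]/1.14 = 269.6488. B = V − Δ·S = 325.6888.
(3,1): S=95.8513. Δ = (V_up−V_dn)/(S_up−S_dn) = (254.6800−293.9500)/(132.2749−60.3864) = -0.5463. V = [p*·254.6800 + (1−p*)·293.9500]/1.14 = 234.4267. B = V − Δ·S = 286.7867.
(3,2): S=209.9601. Δ = (V_up−V_dn)/(S_up−S_dn) = (346.3300−254.6800)/(289.7449−132.2749) = 0.5820. V = [p*·346.3300 + (1−p*)·254.6800]/1.14 = 278.0719. B = V − Δ·S = 155.8719.
(3,3): S=459.9126. Δ = (V_up−V_dn)/(S_up−S_dn) = (342.1700−346.3300)/(634.6794−289.7449) = -0.0121. V = [p*·342.1700 + (1−p*)·346.3300]/1.14 = 301.3168. B = V − Δ·S = 306.8635.
(2,0): S=69.4575. Δ = (V_up−V_dn)/(S_up−S_dn) = (234.4267−269.6488)/(95.8514−43.7582) = -0.6761. V = [p*·234.4267 + (1−p*)·269.6488]/1.14 = 215.5243. B = V − Δ·S = 262.4871.
(2,1): S=152.1450. Δ = (V_up−V_dn)/(S_up−S_dn) = (278.0719−234.4267)/(209.9601−95.8513) = 0.3825. V = [p*·278.0719 + (1−p*)·234.4267]/1.14 = 231.6714. B = V − Δ·S = 173.4778.
(2,2): S=333.2700. Δ = (V_up−V_dn)/(S_up−S_dn) = (301.3168−278.0719)/(459.9126−209.9601) = 0.0930. V = [p*·301.3168 + (1−p*)·278.0719]/1.14 = 257.7881. B = V − Δ·S = 226.7949.
(1,0): S=110.2500. Δ = (V_up−V_dn)/(S_up−S_dn) = (231.6714−215.5243)/(152.1450−69.4575) = 0.1953. V = [p*·231.6714 + (1−p*)·215.5243]/1.14 = 198.6880. B = V − Δ·S = 177.1586.
(1,1): S=241.5000. Δ = (V_up−V_dn)/(S_up−S_dn) = (257.7881−231.6714)/(333.2700−152.1450) = 0.1442. V = [p*·257.7881 + (1−p*)·231.6714]/1.14 = 218.7989. B = V − Δ·S = 183.9767.
(0,0): S=175.0000. Δ = (V_up−V_dn)/(S_up−S_dn) = (218.7989−198.6880)/(241.5000−110.2500) = 0.1532. V = [p*·218.7989 + (1−p*)·198.6880]/1.14 = 186.2837. B = V − Δ·S = 159.4692.
The time-0 hedge costs 186.2837, which is the no-arbitrage price.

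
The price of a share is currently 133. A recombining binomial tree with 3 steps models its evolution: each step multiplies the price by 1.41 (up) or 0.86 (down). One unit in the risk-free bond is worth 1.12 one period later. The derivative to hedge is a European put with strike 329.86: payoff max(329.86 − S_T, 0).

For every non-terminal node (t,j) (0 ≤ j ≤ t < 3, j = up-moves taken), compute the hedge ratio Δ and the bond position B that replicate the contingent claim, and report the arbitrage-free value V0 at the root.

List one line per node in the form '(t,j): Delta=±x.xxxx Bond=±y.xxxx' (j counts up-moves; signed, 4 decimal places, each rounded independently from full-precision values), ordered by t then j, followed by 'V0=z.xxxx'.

(0,0): Delta=-0.8954 Bond=224.1009
(1,0): Delta=-1.0000 Bond=262.9624
(1,1): Delta=-0.8242 Bond=237.6426
(2,0): Delta=-1.0000 Bond=294.5179
(2,1): Delta=-1.0000 Bond=294.5179
(2,2): Delta=-0.7045 Bond=234.5295
V0=105.0188

The replicating-portfolio and risk-neutral prices coincide; use p* = (1.12−0.86)/(1.41−0.86) = 0.4727 for the latter.
Payoff layer (t=3): V(3,0)=245.2646, V(3,1)=191.1628, V(3,2)=102.4611, V(3,3)=0.0000
(2,0): S=98.3668. Δ = (V_up−V_dn)/(S_up−S_dn) = (191.1628−245.2646)/(138.6972−84.5954) = -1.0000. V = [p*·191.1628 + (1−p*)·245.2646]/1.12 = 196.1511. B = V − Δ·S = 294.5179.
(2,1): S=161.2758. Δ = (V_up−V_dn)/(S_up−S_dn) = (102.4611−191.1628)/(227.3989−138.6972) = -1.0000. V = [p*·102.4611 + (1−p*)·191.1628]/1.12 = 133.2421. B = V − Δ·S = 294.5179.
(2,2): S=264.4173. Δ = (V_up−V_dn)/(S_up−S_dn) = (0.0000−102.4611)/(372.8284−227.3989) = -0.7045. V = [p*·0.0000 + (1−p*)·102.4611]/1.12 = 48.2366. B = V − Δ·S = 234.5295.
(1,0): S=114.3800. Δ = (V_up−V_dn)/(S_up−S_dn) = (133.2421−196.1511)/(161.2758−98.3668) = -1.0000. V = [p*·133.2421 + (1−p*)·196.1511]/1.12 = 148.5824. B = V − Δ·S = 262.9624.
(1,1): S=187.5300. Δ = (V_up−V_dn)/(S_up−S_dn) = (48.2366−133.2421)/(264.4173−161.2758) = -0.8242. V = [p*·48.2366 + (1−p*)·133.2421]/1.12 = 83.0872. B = V − Δ·S = 237.6426.
(0,0): S=133.0000. Δ = (V_up−V_dn)/(S_up−S_dn) = (83.0872−148.5824)/(187.5300−114.3800) = -0.8954. V = [p*·83.0872 + (1−p*)·148.5824]/1.12 = 105.0188. B = V − Δ·S = 224.1009.
Root portfolio cost Δ·133+B reproduces V0=105.0188.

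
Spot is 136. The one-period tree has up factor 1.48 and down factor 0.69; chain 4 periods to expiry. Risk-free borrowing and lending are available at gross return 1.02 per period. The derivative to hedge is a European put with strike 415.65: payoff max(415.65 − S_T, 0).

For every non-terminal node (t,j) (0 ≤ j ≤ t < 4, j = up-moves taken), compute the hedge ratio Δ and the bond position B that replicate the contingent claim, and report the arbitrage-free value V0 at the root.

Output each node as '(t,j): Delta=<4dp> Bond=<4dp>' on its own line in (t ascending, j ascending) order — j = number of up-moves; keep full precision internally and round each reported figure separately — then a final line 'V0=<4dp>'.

(0,0): Delta=-0.8486 Bond=370.0658
(1,0): Delta=-1.0000 Bond=391.6763
(1,1): Delta=-0.7502 Bond=357.6603
(2,0): Delta=-1.0000 Bond=399.5098
(2,1): Delta=-1.0000 Bond=399.5098
(2,2): Delta=-0.5878 Bond=316.4490
(3,0): Delta=-1.0000 Bond=407.5000
(3,1): Delta=-1.0000 Bond=407.5000
(3,2): Delta=-1.0000 Bond=407.5000
(3,3): Delta=-0.3200 Bond=204.6805
V0=254.6588

The replicating-portfolio and risk-neutral prices coincide; use p* = (1.02−0.69)/(1.48−0.69) = 0.4177 for the latter.
At expiry t=4: V(4,0)=384.8227, V(4,1)=349.5277, V(4,2)=273.8225, V(4,3)=111.4402, V(4,4)=0.0000
(3,0): S=44.6772. Δ = (V_up−V_dn)/(S_up−S_dn) = (349.5277−384.8227)/(66.1223−30.8273) = -1.0000. V = [p*·349.5277 + (1−p*)·384.8227]/1.02 = 362.8228. B = V − Δ·S = 407.5000.
(3,1): S=95.8294. Δ = (V_up−V_dn)/(S_up−S_dn) = (273.8225−349.5277)/(141.8275−66.1223) = -1.0000. V = [p*·273.8225 + (1−p*)·349.5277]/1.02 = 311.6706. B = V − Δ·S = 407.5000.
(3,2): S=205.5471. Δ = (V_up−V_dn)/(S_up−S_dn) = (111.4402−273.8225)/(304.2098−141.8275) = -1.0000. V = [p*·111.4402 + (1−p*)·273.8225]/1.02 = 201.9529. B = V − Δ·S = 407.5000.
(3,3): S=440.8837. Δ = (V_up−V_dn)/(S_up−S_dn) = (0.0000−111.4402)/(652.5079−304.2098) = -0.3200. V = [p*·0.0000 + (1−p*)·111.4402]/1.02 = 63.6169. B = V − Δ·S = 204.6805.
(2,0): S=64.7496. Δ = (V_up−V_dn)/(S_up−S_dn) = (311.6706−362.8228)/(95.8294−44.6772) = -1.0000. V = [p*·311.6706 + (1−p*)·362.8228]/1.02 = 334.7602. B = V − Δ·S = 399.5098.
(2,1): S=138.8832. Δ = (V_up−V_dn)/(S_up−S_dn) = (201.9529−311.6706)/(205.5471−95.8294) = -1.0000. V = [p*·201.9529 + (1−p*)·311.6706]/1.02 = 260.6266. B = V − Δ·S = 399.5098.
(2,2): S=297.8944. Δ = (V_up−V_dn)/(S_up−S_dn) = (63.6169−201.9529)/(440.8837−205.5471) = -0.5878. V = [p*·63.6169 + (1−p*)·201.9529]/1.02 = 141.3402. B = V − Δ·S = 316.4490.
(1,0): S=93.8400. Δ = (V_up−V_dn)/(S_up−S_dn) = (260.6266−334.7602)/(138.8832−64.7496) = -1.0000. V = [p*·260.6266 + (1−p*)·334.7602]/1.02 = 297.8363. B = V − Δ·S = 391.6763.
(1,1): S=201.2800. Δ = (V_up−V_dn)/(S_up−S_dn) = (141.3402−260.6266)/(297.8944−138.8832) = -0.7502. V = [p*·141.3402 + (1−p*)·260.6266]/1.02 = 206.6648. B = V − Δ·S = 357.6603.
(0,0): S=136.0000. Δ = (V_up−V_dn)/(S_up−S_dn) = (206.6648−297.8363)/(201.2800−93.8400) = -0.8486. V = [p*·206.6648 + (1−p*)·297.8363]/1.02 = 254.6588. B = V − Δ·S = 370.0658.
The time-0 hedge costs 254.6588, which is the no-arbitrage price.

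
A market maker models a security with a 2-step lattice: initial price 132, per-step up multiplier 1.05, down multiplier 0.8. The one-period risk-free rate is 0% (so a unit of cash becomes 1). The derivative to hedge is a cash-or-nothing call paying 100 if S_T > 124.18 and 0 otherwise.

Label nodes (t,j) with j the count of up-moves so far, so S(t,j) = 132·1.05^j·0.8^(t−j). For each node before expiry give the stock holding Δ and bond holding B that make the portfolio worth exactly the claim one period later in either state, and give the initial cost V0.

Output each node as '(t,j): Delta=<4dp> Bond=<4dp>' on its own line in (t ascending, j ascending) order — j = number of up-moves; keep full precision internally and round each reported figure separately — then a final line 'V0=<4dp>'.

Since d<R<u, set p* = (R−d)/(u−d) = 0.8000; price each node as the discounted p*-expectation of its children.
At expiry t=2: V(2,0)=0.0000, V(2,1)=0.0000, V(2,2)=100.0000
(1,0): S=105.6000. Δ = (V_up−V_dn)/(S_up−S_dn) = (0.0000−0.0000)/(110.8800−84.4800) = 0.0000. V = [p*·0.0000 + (1−p*)·0.0000]/1 = 0.0000. B = V − Δ·S = 0.0000.
(1,1): S=138.6000. Δ = (V_up−V_dn)/(S_up−S_dn) = (100.0000−0.0000)/(145.5300−110.8800) = 2.8860. V = [p*·100.0000 + (1−p*)·0.0000]/1 = 80.0000. B = V − Δ·S = -320.0000.
(0,0): S=132.0000. Δ = (V_up−V_dn)/(S_up−S_dn) = (80.0000−0.0000)/(138.6000−105.6000) = 2.4242. V = [p*·80.0000 + (1−p*)·0.0000]/1 = 64.0000. B = V − Δ·S = -256.0000.
Root portfolio cost Δ·132+B reproduces V0=64.0000.

(0,0): Delta=2.4242 Bond=-256.0000
(1,0): Delta=0.0000 Bond=0.0000
(1,1): Delta=2.8860 Bond=-320.0000
V0=64.0000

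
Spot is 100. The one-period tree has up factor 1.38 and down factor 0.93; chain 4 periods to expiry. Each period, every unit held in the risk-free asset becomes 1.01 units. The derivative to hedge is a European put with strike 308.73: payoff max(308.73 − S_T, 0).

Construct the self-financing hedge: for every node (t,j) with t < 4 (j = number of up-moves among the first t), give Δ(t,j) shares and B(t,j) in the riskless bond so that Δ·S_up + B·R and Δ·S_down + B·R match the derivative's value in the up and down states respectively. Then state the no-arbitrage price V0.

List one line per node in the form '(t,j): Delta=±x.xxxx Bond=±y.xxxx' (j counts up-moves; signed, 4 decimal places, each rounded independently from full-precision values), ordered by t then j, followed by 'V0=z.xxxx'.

Risk-neutral probability p* = (R−d)/(u−d) = (1.01−0.93)/(1.38−0.93) = 0.1778.
Terminal values V(4,·): V(4,0)=233.9248, V(4,1)=197.7287, V(4,2)=144.0184, V(4,3)=64.3193, V(4,4)=0.0000
(3,0): S=80.4357. Δ = (V_up−V_dn)/(S_up−S_dn) = (197.7287−233.9248)/(111.0013−74.8052) = -1.0000. V = [p*·197.7287 + (1−p*)·233.9248]/1.01 = 225.2376. B = V − Δ·S = 305.6733.
(3,1): S=119.3562. Δ = (V_up−V_dn)/(S_up−S_dn) = (144.0184−197.7287)/(164.7116−111.0013) = -1.0000. V = [p*·144.0184 + (1−p*)·197.7287]/1.01 = 186.3171. B = V − Δ·S = 305.6733.
(3,2): S=177.1092. Δ = (V_up−V_dn)/(S_up−S_dn) = (64.3193−144.0184)/(244.4107−164.7116) = -1.0000. V = [p*·64.3193 + (1−p*)·144.0184]/1.01 = 128.5641. B = V − Δ·S = 305.6733.
(3,3): S=262.8072. Δ = (V_up−V_dn)/(S_up−S_dn) = (0.0000−64.3193)/(362.6739−244.4107) = -0.5439. V = [p*·0.0000 + (1−p*)·64.3193]/1.01 = 52.3611. B = V − Δ·S = 195.2929.
(2,0): S=86.4900. Δ = (V_up−V_dn)/(S_up−S_dn) = (186.3171−225.2376)/(119.3562−80.4357) = -1.0000. V = [p*·186.3171 + (1−p*)·225.2376]/1.01 = 216.1568. B = V − Δ·S = 302.6468.
(2,1): S=128.3400. Δ = (V_up−V_dn)/(S_up−S_dn) = (128.5641−186.3171)/(177.1092−119.3562) = -1.0000. V = [p*·128.5641 + (1−p*)·186.3171]/1.01 = 174.3068. B = V − Δ·S = 302.6468.
(2,2): S=190.4400. Δ = (V_up−V_dn)/(S_up−S_dn) = (52.3611−128.5641)/(262.8072−177.1092) = -0.8892. V = [p*·52.3611 + (1−p*)·128.5641]/1.01 = 113.8781. B = V − Δ·S = 283.2179.
(1,0): S=93.0000. Δ = (V_up−V_dn)/(S_up−S_dn) = (174.3068−216.1568)/(128.3400−86.4900) = -1.0000. V = [p*·174.3068 + (1−p*)·216.1568]/1.01 = 206.6503. B = V − Δ·S = 299.6503.
(1,1): S=138.0000. Δ = (V_up−V_dn)/(S_up−S_dn) = (113.8781−174.3068)/(190.4400−128.3400) = -0.9731. V = [p*·113.8781 + (1−p*)·174.3068]/1.01 = 161.9445. B = V − Δ·S = 296.2305.
(0,0): S=100.0000. Δ = (V_up−V_dn)/(S_up−S_dn) = (161.9445−206.6503)/(138.0000−93.0000) = -0.9935. V = [p*·161.9445 + (1−p*)·206.6503]/1.01 = 196.7352. B = V − Δ·S = 296.0815.
Each (Δ,B) replicates both successor values, so the strategy is self-financing and V0 is arbitrage-free.

(0,0): Delta=-0.9935 Bond=296.0815
(1,0): Delta=-1.0000 Bond=299.6503
(1,1): Delta=-0.9731 Bond=296.2305
(2,0): Delta=-1.0000 Bond=302.6468
(2,1): Delta=-1.0000 Bond=302.6468
(2,2): Delta=-0.8892 Bond=283.2179
(3,0): Delta=-1.0000 Bond=305.6733
(3,1): Delta=-1.0000 Bond=305.6733
(3,2): Delta=-1.0000 Bond=305.6733
(3,3): Delta=-0.5439 Bond=195.2929
V0=196.7352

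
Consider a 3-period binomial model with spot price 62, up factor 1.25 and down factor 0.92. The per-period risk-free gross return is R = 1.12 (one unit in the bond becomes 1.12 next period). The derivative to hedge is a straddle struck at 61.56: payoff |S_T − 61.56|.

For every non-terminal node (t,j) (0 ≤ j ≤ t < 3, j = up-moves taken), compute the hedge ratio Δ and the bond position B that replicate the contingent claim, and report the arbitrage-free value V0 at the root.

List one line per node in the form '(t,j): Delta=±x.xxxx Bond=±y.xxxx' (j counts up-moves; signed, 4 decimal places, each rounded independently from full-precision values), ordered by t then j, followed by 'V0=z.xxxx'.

Risk-neutral probability p* = (R−d)/(u−d) = (1.12−0.92)/(1.25−0.92) = 0.6061.
Terminal values V(3,·): V(3,0)=13.2813, V(3,1)=4.0360, V(3,2)=27.5650, V(3,3)=59.5337
Node (2,0) S=52.4768: V=(p*·4.0360+(1−p*)·13.2813)/1.12=6.8555; Δ=(4.0360−13.2813)/(65.5960−48.2787)=-0.5339; B=V−Δ·S=34.8716
Node (2,1) S=71.3000: V=(p*·27.5650+(1−p*)·4.0360)/1.12=16.3357; Δ=(27.5650−4.0360)/(89.1250−65.5960)=1.0000; B=V−Δ·S=-54.9643
Node (2,2) S=96.8750: V=(p*·59.5337+(1−p*)·27.5650)/1.12=41.9107; Δ=(59.5337−27.5650)/(121.0938−89.1250)=1.0000; B=V−Δ·S=-54.9643
Node (1,0) S=57.0400: V=(p*·16.3357+(1−p*)·6.8555)/1.12=11.2510; Δ=(16.3357−6.8555)/(71.3000−52.4768)=0.5036; B=V−Δ·S=-17.4771
Node (1,1) S=77.5000: V=(p*·41.9107+(1−p*)·16.3357)/1.12=28.4247; Δ=(41.9107−16.3357)/(96.8750−71.3000)=1.0000; B=V−Δ·S=-49.0753
Node (0,0) S=62.0000: V=(p*·28.4247+(1−p*)·11.2510)/1.12=19.3387; Δ=(28.4247−11.2510)/(77.5000−57.0400)=0.8394; B=V−Δ·S=-32.7031
Each (Δ,B) replicates both successor values, so the strategy is self-financing and V0 is arbitrage-free.

(0,0): Delta=0.8394 Bond=-32.7031
(1,0): Delta=0.5036 Bond=-17.4771
(1,1): Delta=1.0000 Bond=-49.0753
(2,0): Delta=-0.5339 Bond=34.8716
(2,1): Delta=1.0000 Bond=-54.9643
(2,2): Delta=1.0000 Bond=-54.9643
V0=19.3387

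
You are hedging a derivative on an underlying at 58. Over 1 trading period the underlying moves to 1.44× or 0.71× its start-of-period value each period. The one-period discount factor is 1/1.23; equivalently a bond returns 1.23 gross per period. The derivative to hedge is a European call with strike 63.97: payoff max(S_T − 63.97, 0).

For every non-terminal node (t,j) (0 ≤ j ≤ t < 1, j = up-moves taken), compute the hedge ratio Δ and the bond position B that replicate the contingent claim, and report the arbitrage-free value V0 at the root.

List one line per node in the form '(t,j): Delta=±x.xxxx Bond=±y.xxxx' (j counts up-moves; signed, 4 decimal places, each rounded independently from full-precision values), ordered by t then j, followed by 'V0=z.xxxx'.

(0,0): Delta=0.4617 Bond=-15.4588
V0=11.3220

The replicating-portfolio and risk-neutral prices coincide; use p* = (1.23−0.71)/(1.44−0.71) = 0.7123 for the latter.
Terminal payoffs: V(1,0)=0.0000, V(1,1)=19.5500
Node (0,0) S=58.0000: V=(p*·19.5500+(1−p*)·0.0000)/1.23=11.3220; Δ=(19.5500−0.0000)/(83.5200−41.1800)=0.4617; B=V−Δ·S=-15.4588
Each (Δ,B) replicates both successor values, so the strategy is self-financing and V0 is arbitrage-free.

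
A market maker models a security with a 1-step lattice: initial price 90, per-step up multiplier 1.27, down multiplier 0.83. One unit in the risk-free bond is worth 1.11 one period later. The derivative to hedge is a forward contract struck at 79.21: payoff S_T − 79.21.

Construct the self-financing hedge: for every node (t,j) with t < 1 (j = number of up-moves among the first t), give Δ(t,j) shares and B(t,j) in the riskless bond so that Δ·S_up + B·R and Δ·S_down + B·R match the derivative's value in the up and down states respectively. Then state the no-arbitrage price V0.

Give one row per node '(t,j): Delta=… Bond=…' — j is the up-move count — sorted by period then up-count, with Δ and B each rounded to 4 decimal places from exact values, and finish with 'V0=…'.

(0,0): Delta=1.0000 Bond=-71.3604
V0=18.6396

The replicating-portfolio and risk-neutral prices coincide; use p* = (1.11−0.83)/(1.27−0.83) = 0.6364 for the latter.
At expiry t=1: V(1,0)=-4.5100, V(1,1)=35.0900
(0,0): S=90.0000. Δ = (V_up−V_dn)/(S_up−S_dn) = (35.0900−-4.5100)/(114.3000−74.7000) = 1.0000. V = [p*·35.0900 + (1−p*)·-4.5100]/1.11 = 18.6396. B = V − Δ·S = -71.3604.
The time-0 hedge costs 18.6396, which is the no-arbitrage price.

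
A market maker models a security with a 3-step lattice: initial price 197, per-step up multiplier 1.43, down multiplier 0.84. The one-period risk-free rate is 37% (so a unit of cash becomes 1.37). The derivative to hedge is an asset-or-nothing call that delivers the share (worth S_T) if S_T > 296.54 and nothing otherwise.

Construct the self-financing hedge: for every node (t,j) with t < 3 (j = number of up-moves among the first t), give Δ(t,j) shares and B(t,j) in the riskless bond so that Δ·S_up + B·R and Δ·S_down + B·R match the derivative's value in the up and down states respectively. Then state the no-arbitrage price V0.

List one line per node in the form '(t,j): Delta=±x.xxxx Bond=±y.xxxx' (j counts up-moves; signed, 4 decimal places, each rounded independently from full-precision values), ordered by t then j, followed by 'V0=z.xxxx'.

(0,0): Delta=1.1626 Bond=-34.2323
(1,0): Delta=2.2726 Bond=-230.5832
(1,1): Delta=1.0888 Bond=-26.1038
(2,0): Delta=0.0000 Bond=0.0000
(2,1): Delta=2.4237 Bond=-351.6611
(2,2): Delta=1.0000 Bond=0.0000
V0=194.7978

Risk-neutral probability p* = (R−d)/(u−d) = (1.37−0.84)/(1.43−0.84) = 0.8983.
Terminal payoffs: V(3,0)=0.0000, V(3,1)=0.0000, V(3,2)=338.3901, V(3,3)=576.0688
Node (2,0) S=139.0032: V=(p*·0.0000+(1−p*)·0.0000)/1.37=0.0000; Δ=(0.0000−0.0000)/(198.7746−116.7627)=0.0000; B=V−Δ·S=0.0000
Node (2,1) S=236.6364: V=(p*·338.3901+(1−p*)·0.0000)/1.37=221.8814; Δ=(338.3901−0.0000)/(338.3901−198.7746)=2.4237; B=V−Δ·S=-351.6611
Node (2,2) S=402.8453: V=(p*·576.0688+(1−p*)·338.3901)/1.37=402.8453; Δ=(576.0688−338.3901)/(576.0688−338.3901)=1.0000; B=V−Δ·S=0.0000
Node (1,0) S=165.4800: V=(p*·221.8814+(1−p*)·0.0000)/1.37=145.4870; Δ=(221.8814−0.0000)/(236.6364−139.0032)=2.2726; B=V−Δ·S=-230.5832
Node (1,1) S=281.7100: V=(p*·402.8453+(1−p*)·221.8814)/1.37=280.6147; Δ=(402.8453−221.8814)/(402.8453−236.6364)=1.0888; B=V−Δ·S=-26.1038
Node (0,0) S=197.0000: V=(p*·280.6147+(1−p*)·145.4870)/1.37=194.7978; Δ=(280.6147−145.4870)/(281.7100−165.4800)=1.1626; B=V−Δ·S=-34.2323
Each (Δ,B) replicates both successor values, so the strategy is self-financing and V0 is arbitrage-free.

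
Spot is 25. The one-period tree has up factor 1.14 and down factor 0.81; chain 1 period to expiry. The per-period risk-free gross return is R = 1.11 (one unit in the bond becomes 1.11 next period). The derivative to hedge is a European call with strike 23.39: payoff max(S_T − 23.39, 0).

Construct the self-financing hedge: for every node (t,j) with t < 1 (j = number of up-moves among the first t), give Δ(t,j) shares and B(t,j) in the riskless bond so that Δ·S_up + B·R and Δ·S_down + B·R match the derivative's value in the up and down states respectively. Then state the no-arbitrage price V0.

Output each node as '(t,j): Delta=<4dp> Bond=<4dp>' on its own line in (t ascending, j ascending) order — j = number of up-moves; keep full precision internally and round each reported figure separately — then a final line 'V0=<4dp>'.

Risk-neutral probability p* = (R−d)/(u−d) = (1.11−0.81)/(1.14−0.81) = 0.9091.
At expiry t=1: V(1,0)=0.0000, V(1,1)=5.1100
(0,0): S=25.0000. Δ = (V_up−V_dn)/(S_up−S_dn) = (5.1100−0.0000)/(28.5000−20.2500) = 0.6194. V = [p*·5.1100 + (1−p*)·0.0000]/1.11 = 4.1851. B = V − Δ·S = -11.2998.
Each (Δ,B) replicates both successor values, so the strategy is self-financing and V0 is arbitrage-free.

(0,0): Delta=0.6194 Bond=-11.2998
V0=4.1851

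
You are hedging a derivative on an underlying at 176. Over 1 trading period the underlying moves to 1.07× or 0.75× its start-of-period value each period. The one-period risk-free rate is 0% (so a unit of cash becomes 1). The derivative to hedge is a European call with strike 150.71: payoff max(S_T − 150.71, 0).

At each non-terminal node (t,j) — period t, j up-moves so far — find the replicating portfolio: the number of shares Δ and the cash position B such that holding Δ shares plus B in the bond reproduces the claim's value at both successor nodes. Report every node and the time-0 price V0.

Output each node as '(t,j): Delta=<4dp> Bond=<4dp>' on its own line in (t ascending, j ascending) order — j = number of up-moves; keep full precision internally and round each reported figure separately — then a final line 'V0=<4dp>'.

(0,0): Delta=0.6678 Bond=-88.1484
V0=29.3828

No-arbitrage ⇒ martingale measure with p* = (R−d)/(u−d) = 0.7812.
Terminal values V(1,·): V(1,0)=0.0000, V(1,1)=37.6100
  t=0,j=0: stock 176.0000 → up 188.3200 (V=37.6100), down 132.0000 (V=0.0000). Price 29.3828; hedge Δ=0.6678, bond B=-88.1484.
Self-financing check: at every node Δ·S+B equals the discounted successor values.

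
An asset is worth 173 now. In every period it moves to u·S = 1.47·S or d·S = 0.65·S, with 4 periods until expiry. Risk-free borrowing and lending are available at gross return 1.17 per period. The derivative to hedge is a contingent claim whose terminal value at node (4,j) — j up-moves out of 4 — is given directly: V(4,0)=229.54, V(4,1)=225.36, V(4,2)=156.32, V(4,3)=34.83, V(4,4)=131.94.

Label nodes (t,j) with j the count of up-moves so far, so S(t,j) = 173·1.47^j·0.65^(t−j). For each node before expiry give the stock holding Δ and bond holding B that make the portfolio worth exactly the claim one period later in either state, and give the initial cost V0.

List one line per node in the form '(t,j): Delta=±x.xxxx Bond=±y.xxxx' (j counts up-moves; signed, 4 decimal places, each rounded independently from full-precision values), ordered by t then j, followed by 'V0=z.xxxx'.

Risk-neutral probability p* = (R−d)/(u−d) = (1.17−0.65)/(1.47−0.65) = 0.6341.
At expiry t=4: V(4,0)=229.5400, V(4,1)=225.3600, V(4,2)=156.3200, V(4,3)=34.8300, V(4,4)=131.9400
  t=3,j=0: stock 47.5101 → up 69.8399 (V=225.3600), down 30.8816 (V=229.5400). Price 193.9225; hedge Δ=-0.1073, bond B=199.0200.
  t=3,j=1: stock 107.4460 → up 157.9456 (V=156.3200), down 69.8399 (V=225.3600). Price 155.1953; hedge Δ=-0.7836, bond B=239.3905.
  t=3,j=2: stock 242.9932 → up 357.2000 (V=34.8300), down 157.9456 (V=156.3200). Price 67.7586; hedge Δ=-0.6097, bond B=215.9171.
  t=3,j=3: stock 549.5385 → up 807.8216 (V=131.9400), down 357.2000 (V=34.8300). Price 82.4034; hedge Δ=0.2155, bond B=-36.0235.
  t=2,j=0: stock 73.0925 → up 107.4460 (V=155.1953), down 47.5101 (V=193.9225). Price 144.7554; hedge Δ=-0.6461, bond B=191.9836.
  t=2,j=1: stock 165.3015 → up 242.9932 (V=67.7586), down 107.4460 (V=155.1953). Price 85.2544; hedge Δ=-0.6451, bond B=191.8846.
  t=2,j=2: stock 373.8357 → up 549.5385 (V=82.4034), down 242.9932 (V=67.7586). Price 65.8509; hedge Δ=0.0478, bond B=47.9914.
  t=1,j=0: stock 112.4500 → up 165.3015 (V=85.2544), down 73.0925 (V=144.7554). Price 91.4727; hedge Δ=-0.6453, bond B=164.0349.
  t=1,j=1: stock 254.3100 → up 373.8357 (V=65.8509), down 165.3015 (V=85.2544). Price 62.3502; hedge Δ=-0.0930, bond B=86.0130.
  t=0,j=0: stock 173.0000 → up 254.3100 (V=62.3502), down 112.4500 (V=91.4727). Price 62.3972; hedge Δ=-0.2053, bond B=97.9125.
Check: Δ(0,0)·S0 + B(0,0) = 62.3972 = V0.

(0,0): Delta=-0.2053 Bond=97.9125
(1,0): Delta=-0.6453 Bond=164.0349
(1,1): Delta=-0.0930 Bond=86.0130
(2,0): Delta=-0.6461 Bond=191.9836
(2,1): Delta=-0.6451 Bond=191.8846
(2,2): Delta=0.0478 Bond=47.9914
(3,0): Delta=-0.1073 Bond=199.0200
(3,1): Delta=-0.7836 Bond=239.3905
(3,2): Delta=-0.6097 Bond=215.9171
(3,3): Delta=0.2155 Bond=-36.0235
V0=62.3972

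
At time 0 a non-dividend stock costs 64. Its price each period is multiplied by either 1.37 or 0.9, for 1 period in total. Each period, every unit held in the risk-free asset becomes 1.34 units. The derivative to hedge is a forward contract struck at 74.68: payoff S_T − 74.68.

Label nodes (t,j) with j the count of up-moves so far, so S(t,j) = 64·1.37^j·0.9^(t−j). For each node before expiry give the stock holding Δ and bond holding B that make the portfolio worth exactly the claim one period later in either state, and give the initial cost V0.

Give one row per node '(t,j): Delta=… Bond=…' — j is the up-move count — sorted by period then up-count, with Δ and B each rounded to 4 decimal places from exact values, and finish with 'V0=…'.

(0,0): Delta=1.0000 Bond=-55.7313
V0=8.2687

The replicating-portfolio and risk-neutral prices coincide; use p* = (1.34−0.9)/(1.37−0.9) = 0.9362 for the latter.
Terminal values V(1,·): V(1,0)=-17.0800, V(1,1)=13.0000
Node (0,0) S=64.0000: V=(p*·13.0000+(1−p*)·-17.0800)/1.34=8.2687; Δ=(13.0000−-17.0800)/(87.6800−57.6000)=1.0000; B=V−Δ·S=-55.7313
The time-0 hedge costs 8.2687, which is the no-arbitrage price.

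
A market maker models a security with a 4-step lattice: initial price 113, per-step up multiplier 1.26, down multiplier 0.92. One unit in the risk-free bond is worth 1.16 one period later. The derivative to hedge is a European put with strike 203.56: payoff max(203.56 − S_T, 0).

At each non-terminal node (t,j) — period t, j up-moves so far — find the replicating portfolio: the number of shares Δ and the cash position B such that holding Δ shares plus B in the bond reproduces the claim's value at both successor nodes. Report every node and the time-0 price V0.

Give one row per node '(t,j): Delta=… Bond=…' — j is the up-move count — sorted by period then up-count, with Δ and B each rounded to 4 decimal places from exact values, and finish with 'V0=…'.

The replicating-portfolio and risk-neutral prices coincide; use p* = (1.16−0.92)/(1.26−0.92) = 0.7059 for the latter.
Payoff layer (t=4): V(4,0)=122.6076, V(4,1)=92.6904, V(4,2)=51.7169, V(4,3)=0.0000, V(4,4)=0.0000
  t=3,j=0: stock 87.9917 → up 110.8696 (V=92.6904), down 80.9524 (V=122.6076). Price 87.4910; hedge Δ=-1.0000, bond B=175.4828.
  t=3,j=1: stock 120.5104 → up 151.8431 (V=51.7169), down 110.8696 (V=92.6904). Price 54.9723; hedge Δ=-1.0000, bond B=175.4828.
  t=3,j=2: stock 165.0469 → up 207.9591 (V=0.0000), down 151.8431 (V=51.7169). Price 13.1128; hedge Δ=-0.9216, bond B=165.2212.
  t=3,j=3: stock 226.0425 → up 284.8135 (V=0.0000), down 207.9591 (V=0.0000). Price 0.0000; hedge Δ=0.0000, bond B=0.0000.
  t=2,j=0: stock 95.6432 → up 120.5104 (V=54.9723), down 87.9917 (V=87.4910). Price 55.6350; hedge Δ=-1.0000, bond B=151.2782.
  t=2,j=1: stock 130.9896 → up 165.0469 (V=13.1128), down 120.5104 (V=54.9723). Price 21.9176; hedge Δ=-0.9399, bond B=145.0339.
  t=2,j=2: stock 179.3988 → up 226.0425 (V=0.0000), down 165.0469 (V=13.1128). Price 3.3247; hedge Δ=-0.2150, bond B=41.8918.
  t=1,j=0: stock 103.9600 → up 130.9896 (V=21.9176), down 95.6432 (V=55.6350). Price 27.4435; hedge Δ=-0.9539, bond B=126.6125.
  t=1,j=1: stock 142.3800 → up 179.3988 (V=3.3247), down 130.9896 (V=21.9176). Price 7.5804; hedge Δ=-0.3841, bond B=62.2653.
  t=0,j=0: stock 113.0000 → up 142.3800 (V=7.5804), down 103.9600 (V=27.4435). Price 11.5711; hedge Δ=-0.5170, bond B=69.9922.
Check: Δ(0,0)·S0 + B(0,0) = 11.5711 = V0.

(0,0): Delta=-0.5170 Bond=69.9922
(1,0): Delta=-0.9539 Bond=126.6125
(1,1): Delta=-0.3841 Bond=62.2653
(2,0): Delta=-1.0000 Bond=151.2782
(2,1): Delta=-0.9399 Bond=145.0339
(2,2): Delta=-0.2150 Bond=41.8918
(3,0): Delta=-1.0000 Bond=175.4828
(3,1): Delta=-1.0000 Bond=175.4828
(3,2): Delta=-0.9216 Bond=165.2212
(3,3): Delta=0.0000 Bond=0.0000
V0=11.5711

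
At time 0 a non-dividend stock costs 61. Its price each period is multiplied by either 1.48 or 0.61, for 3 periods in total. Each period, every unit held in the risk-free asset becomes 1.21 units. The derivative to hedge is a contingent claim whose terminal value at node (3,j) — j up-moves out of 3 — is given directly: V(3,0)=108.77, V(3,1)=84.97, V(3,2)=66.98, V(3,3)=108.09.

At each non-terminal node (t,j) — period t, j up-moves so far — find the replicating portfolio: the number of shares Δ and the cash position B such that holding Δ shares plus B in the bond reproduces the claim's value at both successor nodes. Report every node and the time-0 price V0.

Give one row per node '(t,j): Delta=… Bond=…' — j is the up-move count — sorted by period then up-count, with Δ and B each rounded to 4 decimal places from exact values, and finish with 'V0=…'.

Risk-neutral probability p* = (R−d)/(u−d) = (1.21−0.61)/(1.48−0.61) = 0.6897.
Terminal payoffs: V(3,0)=108.7700, V(3,1)=84.9700, V(3,2)=66.9800, V(3,3)=108.0900
  t=2,j=0: stock 22.6981 → up 33.5932 (V=84.9700), down 13.8458 (V=108.7700). Price 76.3274; hedge Δ=-1.2052, bond B=103.6838.
  t=2,j=1: stock 55.0708 → up 81.5048 (V=66.9800), down 33.5932 (V=84.9700). Price 59.9695; hedge Δ=-0.3755, bond B=80.6477.
  t=2,j=2: stock 133.6144 → up 197.7493 (V=108.0900), down 81.5048 (V=66.9800). Price 78.7865; hedge Δ=0.3537, bond B=31.5337.
  t=1,j=0: stock 37.2100 → up 55.0708 (V=59.9695), down 22.6981 (V=76.3274). Price 53.7571; hedge Δ=-0.5053, bond B=72.5593.
  t=1,j=1: stock 90.2800 → up 133.6144 (V=78.7865), down 55.0708 (V=59.9695). Price 60.2866; hedge Δ=0.2396, bond B=38.6578.
  t=0,j=0: stock 61.0000 → up 90.2800 (V=60.2866), down 37.2100 (V=53.7571). Price 48.1489; hedge Δ=0.1230, bond B=40.6438.
Each (Δ,B) replicates both successor values, so the strategy is self-financing and V0 is arbitrage-free.

(0,0): Delta=0.1230 Bond=40.6438
(1,0): Delta=-0.5053 Bond=72.5593
(1,1): Delta=0.2396 Bond=38.6578
(2,0): Delta=-1.2052 Bond=103.6838
(2,1): Delta=-0.3755 Bond=80.6477
(2,2): Delta=0.3537 Bond=31.5337
V0=48.1489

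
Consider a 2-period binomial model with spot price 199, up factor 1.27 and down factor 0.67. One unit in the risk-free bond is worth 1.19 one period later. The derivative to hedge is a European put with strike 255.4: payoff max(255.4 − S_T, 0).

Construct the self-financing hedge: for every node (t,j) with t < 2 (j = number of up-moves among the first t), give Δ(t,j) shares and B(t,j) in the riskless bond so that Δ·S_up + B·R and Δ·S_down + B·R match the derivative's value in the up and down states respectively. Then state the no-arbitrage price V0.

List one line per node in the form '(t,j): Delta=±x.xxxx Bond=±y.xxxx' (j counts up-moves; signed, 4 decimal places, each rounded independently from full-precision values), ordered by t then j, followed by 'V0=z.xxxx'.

The replicating-portfolio and risk-neutral prices coincide; use p* = (1.19−0.67)/(1.27−0.67) = 0.8667 for the latter.
Payoff layer (t=2): V(2,0)=166.0689, V(2,1)=86.0709, V(2,2)=0.0000
(1,0): S=133.3300. Δ = (V_up−V_dn)/(S_up−S_dn) = (86.0709−166.0689)/(169.3291−89.3311) = -1.0000. V = [p*·86.0709 + (1−p*)·166.0689]/1.19 = 81.2918. B = V − Δ·S = 214.6218.
(1,1): S=252.7300. Δ = (V_up−V_dn)/(S_up−S_dn) = (0.0000−86.0709)/(320.9671−169.3291) = -0.5676. V = [p*·0.0000 + (1−p*)·86.0709]/1.19 = 9.6438. B = V − Δ·S = 153.0953.
(0,0): S=199.0000. Δ = (V_up−V_dn)/(S_up−S_dn) = (9.6438−81.2918)/(252.7300−133.3300) = -0.6001. V = [p*·9.6438 + (1−p*)·81.2918]/1.19 = 16.1318. B = V − Δ·S = 135.5452.
Self-financing check: at every node Δ·S+B equals the discounted successor values.

(0,0): Delta=-0.6001 Bond=135.5452
(1,0): Delta=-1.0000 Bond=214.6218
(1,1): Delta=-0.5676 Bond=153.0953
V0=16.1318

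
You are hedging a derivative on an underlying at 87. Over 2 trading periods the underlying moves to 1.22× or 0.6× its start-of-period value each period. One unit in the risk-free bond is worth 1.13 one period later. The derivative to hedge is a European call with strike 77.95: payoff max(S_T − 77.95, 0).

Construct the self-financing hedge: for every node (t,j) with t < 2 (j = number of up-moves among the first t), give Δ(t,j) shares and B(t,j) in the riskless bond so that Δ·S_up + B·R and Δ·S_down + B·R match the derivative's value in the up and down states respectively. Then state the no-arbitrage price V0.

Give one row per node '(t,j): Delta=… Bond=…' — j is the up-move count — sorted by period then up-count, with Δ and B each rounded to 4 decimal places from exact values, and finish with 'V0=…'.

(0,0): Delta=0.7228 Bond=-33.3917
(1,0): Delta=0.0000 Bond=0.0000
(1,1): Delta=0.7832 Bond=-44.1400
V0=29.4960

Since d<R<u, set p* = (R−d)/(u−d) = 0.8548; price each node as the discounted p*-expectation of its children.
Payoff layer (t=2): V(2,0)=0.0000, V(2,1)=0.0000, V(2,2)=51.5408
  t=1,j=0: stock 52.2000 → up 63.6840 (V=0.0000), down 31.3200 (V=0.0000). Price 0.0000; hedge Δ=0.0000, bond B=0.0000.
  t=1,j=1: stock 106.1400 → up 129.4908 (V=51.5408), down 63.6840 (V=0.0000). Price 38.9903; hedge Δ=0.7832, bond B=-44.1400.
  t=0,j=0: stock 87.0000 → up 106.1400 (V=38.9903), down 52.2000 (V=0.0000). Price 29.4960; hedge Δ=0.7228, bond B=-33.3917.
Root portfolio cost Δ·87+B reproduces V0=29.4960.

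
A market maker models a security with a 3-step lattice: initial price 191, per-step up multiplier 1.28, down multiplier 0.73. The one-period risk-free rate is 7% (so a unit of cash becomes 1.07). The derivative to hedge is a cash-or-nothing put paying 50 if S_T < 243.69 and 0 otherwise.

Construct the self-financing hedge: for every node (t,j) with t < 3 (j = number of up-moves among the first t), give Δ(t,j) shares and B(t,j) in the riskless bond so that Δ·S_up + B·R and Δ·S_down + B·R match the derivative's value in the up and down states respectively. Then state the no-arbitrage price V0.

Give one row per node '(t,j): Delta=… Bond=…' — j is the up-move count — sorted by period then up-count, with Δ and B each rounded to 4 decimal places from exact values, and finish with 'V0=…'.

(0,0): Delta=-0.1589 Bond=61.5168
(1,0): Delta=0.0000 Bond=43.6719
(1,1): Delta=-0.2148 Bond=79.5046
(2,0): Delta=0.0000 Bond=46.7290
(2,1): Delta=0.0000 Bond=46.7290
(2,2): Delta=-0.2905 Bond=108.7511
V0=31.1729

Under the risk-neutral measure, an up-move has probability p* = (R−d)/(u−d) = 0.6182 and values discount at R = 1.07.
At expiry t=3: V(3,0)=50.0000, V(3,1)=50.0000, V(3,2)=50.0000, V(3,3)=0.0000
Node (2,0) S=101.7839: V=(p*·50.0000+(1−p*)·50.0000)/1.07=46.7290; Δ=(50.0000−50.0000)/(130.2834−74.3022)=0.0000; B=V−Δ·S=46.7290
Node (2,1) S=178.4704: V=(p*·50.0000+(1−p*)·50.0000)/1.07=46.7290; Δ=(50.0000−50.0000)/(228.4421−130.2834)=0.0000; B=V−Δ·S=46.7290
Node (2,2) S=312.9344: V=(p*·0.0000+(1−p*)·50.0000)/1.07=17.8420; Δ=(0.0000−50.0000)/(400.5560−228.4421)=-0.2905; B=V−Δ·S=108.7511
Node (1,0) S=139.4300: V=(p*·46.7290+(1−p*)·46.7290)/1.07=43.6719; Δ=(46.7290−46.7290)/(178.4704−101.7839)=0.0000; B=V−Δ·S=43.6719
Node (1,1) S=244.4800: V=(p*·17.8420+(1−p*)·46.7290)/1.07=26.9828; Δ=(17.8420−46.7290)/(312.9344−178.4704)=-0.2148; B=V−Δ·S=79.5046
Node (0,0) S=191.0000: V=(p*·26.9828+(1−p*)·43.6719)/1.07=31.1729; Δ=(26.9828−43.6719)/(244.4800−139.4300)=-0.1589; B=V−Δ·S=61.5168
Root portfolio cost Δ·191+B reproduces V0=31.1729.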